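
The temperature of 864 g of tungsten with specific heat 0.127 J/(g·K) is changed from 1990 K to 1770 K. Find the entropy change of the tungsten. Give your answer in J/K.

ΔS = -12.9 J/K

ΔS = ∫dQ_rev/T = m c ln(T₂/T₁) = 864 × 0.127 × ln(1770/1990) = -12.9 J/K.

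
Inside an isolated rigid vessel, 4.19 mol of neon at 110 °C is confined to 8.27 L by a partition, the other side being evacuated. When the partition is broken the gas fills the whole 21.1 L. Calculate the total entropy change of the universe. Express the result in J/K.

ΔS_universe = 32.6 J/K

For an ideal gas in free expansion Q = 0 and W = 0, so T is unchanged.
Entropy is a state function; using a reversible isothermal path, ΔS_gas = nR ln(V₂/V₁) = 4.19 × 8.314 × ln(21.1/8.27) = 32.6 J/K.
The insulated surroundings exchange no heat, so ΔS_surr = 0 and ΔS_universe = ΔS_gas.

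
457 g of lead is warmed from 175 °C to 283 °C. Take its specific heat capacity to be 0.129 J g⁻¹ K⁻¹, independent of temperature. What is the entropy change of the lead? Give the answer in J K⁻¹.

ΔS = 12.7 J/K

In kelvin: T₁ = 448.15 K, T₂ = 556.15 K. ΔS = ∫dQ_rev/T = m c ln(T₂/T₁) = 457 × 0.129 × ln(556.15/448.15) = 12.7 J/K.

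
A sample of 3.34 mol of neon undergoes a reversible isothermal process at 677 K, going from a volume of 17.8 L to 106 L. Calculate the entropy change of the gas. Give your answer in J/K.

For an isothermal ideal gas ΔS_gas = nR ln(V₂/V₁) = 3.34 × 8.314 × ln(106/17.8) = 49.5 J/K.

ΔS_gas = 49.5 J/K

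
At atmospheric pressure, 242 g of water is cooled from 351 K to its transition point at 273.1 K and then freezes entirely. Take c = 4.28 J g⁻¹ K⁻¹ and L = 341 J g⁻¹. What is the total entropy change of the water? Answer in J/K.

ΔS = -562 J/K

Cooling step: ΔS₁ = m c ln(T_tr/T_i) = 242 × 4.28 × ln(273.1/351) = -259.9 J/K.
Phase change: ΔS₂ = −mL/T_tr = −242 × 341 / 273.1 = -302.2 J/K.
ΔS_total = (-259.9) + (-302.2) = -562 J/K.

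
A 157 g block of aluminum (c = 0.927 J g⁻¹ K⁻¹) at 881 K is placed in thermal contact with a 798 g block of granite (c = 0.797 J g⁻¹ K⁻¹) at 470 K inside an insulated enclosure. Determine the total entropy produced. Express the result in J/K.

Energy balance: T_f = (m₁c₁T₁ + m₂c₂T₂)/(m₁c₁ + m₂c₂) = 546.54 K.
ΔS₁ = m₁c₁ ln(T_f/T₁) = 145.539 × ln(546.54/881) = -69.49 J/K.
ΔS₂ = m₂c₂ ln(T_f/T₂) = 636.006 × ln(546.54/470) = 95.95 J/K.
ΔS_total = -69.49 + 95.95 = 26.5 J/K.

ΔS_total = 26.5 J/K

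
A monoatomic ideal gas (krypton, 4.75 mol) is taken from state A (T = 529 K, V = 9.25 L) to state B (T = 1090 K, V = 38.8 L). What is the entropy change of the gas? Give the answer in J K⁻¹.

ΔS = 99.4 J/K

Entropy is a state function: ΔS = nC_V ln(T₂/T₁) + nR ln(V₂/V₁), with C_V = 3R/2 = 12.47 J mol⁻¹ K⁻¹ for a monoatomic ideal gas.
ΔS = 4.75 × [12.47 × ln(1090/529) + 8.314 × ln(38.8/9.25)] = 99.4 J/K.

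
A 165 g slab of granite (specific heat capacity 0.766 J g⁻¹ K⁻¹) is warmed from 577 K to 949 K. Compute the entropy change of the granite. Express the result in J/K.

ΔS = ∫dQ_rev/T = m c ln(T₂/T₁) = 165 × 0.766 × ln(949/577) = 62.9 J/K.

ΔS = 62.9 J/K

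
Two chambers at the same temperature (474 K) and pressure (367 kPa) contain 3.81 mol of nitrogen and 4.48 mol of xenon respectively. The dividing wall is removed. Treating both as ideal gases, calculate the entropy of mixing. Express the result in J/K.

ΔS_mix = 47.5 J/K

Mole fractions: x_A = 3.81/8.29 = 0.46, x_B = 0.54.
ΔS_mix = −R(n_A ln x_A + n_B ln x_B) = −8.314 × (3.81 ln 0.46 + 4.48 ln 0.54) = 47.5 J/K.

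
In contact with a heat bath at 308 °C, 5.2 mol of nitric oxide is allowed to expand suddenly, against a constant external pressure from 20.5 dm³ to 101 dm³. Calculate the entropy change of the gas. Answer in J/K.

ΔS_gas = 68.9 J/K

Entropy is a state function, so ΔS_gas depends only on the end states.
For an isothermal ideal gas ΔS_gas = nR ln(V₂/V₁) = 5.2 × 8.314 × ln(101/20.5) = 68.9 J/K.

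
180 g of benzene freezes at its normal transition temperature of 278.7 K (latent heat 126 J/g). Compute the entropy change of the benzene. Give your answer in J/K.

Heat released by the substance: Q = −mL = −180 × 126 = −22680 J.
At constant T, ΔS = Q_rev/T = −22680 / 278.7 = -81.4 J/K.

ΔS = -81.4 J/K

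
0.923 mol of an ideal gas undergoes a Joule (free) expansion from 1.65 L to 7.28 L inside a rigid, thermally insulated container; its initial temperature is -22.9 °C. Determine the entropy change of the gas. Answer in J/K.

ΔS_gas = 11.4 J/K

No heat is exchanged and no work is done, so the ideal-gas temperature stays constant.
Entropy is a state function; using a reversible isothermal path, ΔS_gas = nR ln(V₂/V₁) = 0.923 × 8.314 × ln(7.28/1.65) = 11.4 J/K.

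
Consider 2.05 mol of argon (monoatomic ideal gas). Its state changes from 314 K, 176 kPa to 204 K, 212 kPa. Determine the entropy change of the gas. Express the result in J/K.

ΔS = nC_p ln(T₂/T₁) − nR ln(P₂/P₁), with C_p = 5R/2 = 20.79 J mol⁻¹ K⁻¹ for a monoatomic ideal gas.
ΔS = 2.05 × [20.79 × ln(204/314) − 8.314 × ln(212/176)] = -21.5 J/K.

ΔS = -21.5 J/K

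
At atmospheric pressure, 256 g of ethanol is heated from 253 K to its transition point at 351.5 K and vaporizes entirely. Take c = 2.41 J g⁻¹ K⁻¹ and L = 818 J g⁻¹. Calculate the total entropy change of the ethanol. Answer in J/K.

Warming step: ΔS₁ = m c ln(T_tr/T_i) = 256 × 2.41 × ln(351.5/253) = 202.9 J/K.
Phase change: ΔS₂ = +mL/T_tr = 256 × 818 / 351.5 = 595.8 J/K.
ΔS_total = (202.9) + (595.8) = 799 J/K.

ΔS = 799 J/K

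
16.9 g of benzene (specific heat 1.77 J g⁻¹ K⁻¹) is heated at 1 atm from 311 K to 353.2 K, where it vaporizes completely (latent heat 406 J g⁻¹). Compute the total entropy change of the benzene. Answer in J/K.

ΔS = 23.2 J/K

Warming step: ΔS₁ = m c ln(T_tr/T_i) = 16.9 × 1.77 × ln(353.2/311) = 3.806 J/K.
Phase change: ΔS₂ = +mL/T_tr = 16.9 × 406 / 353.2 = 19.43 J/K.
ΔS_total = (3.806) + (19.43) = 23.2 J/K.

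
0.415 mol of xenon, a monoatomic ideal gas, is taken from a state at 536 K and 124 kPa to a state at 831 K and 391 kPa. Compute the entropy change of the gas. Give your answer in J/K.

ΔS = -0.18 J/K

ΔS = nC_p ln(T₂/T₁) − nR ln(P₂/P₁), with C_p = 5R/2 = 20.79 J mol⁻¹ K⁻¹ for a monoatomic ideal gas.
ΔS = 0.415 × [20.79 × ln(831/536) − 8.314 × ln(391/124)] = -0.18 J/K.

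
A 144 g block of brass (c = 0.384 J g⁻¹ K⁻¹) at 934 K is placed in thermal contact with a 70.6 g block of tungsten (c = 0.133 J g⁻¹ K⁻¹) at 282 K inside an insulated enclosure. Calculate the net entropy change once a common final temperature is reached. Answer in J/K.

Energy balance: T_f = (m₁c₁T₁ + m₂c₂T₂)/(m₁c₁ + m₂c₂) = 839.36 K.
ΔS₁ = m₁c₁ ln(T_f/T₁) = 55.296 × ln(839.36/934) = -5.908 J/K.
ΔS₂ = m₂c₂ ln(T_f/T₂) = 9.3898 × ln(839.36/282) = 10.24 J/K.
ΔS_total = -5.908 + 10.24 = 4.33 J/K.

ΔS_total = 4.33 J/K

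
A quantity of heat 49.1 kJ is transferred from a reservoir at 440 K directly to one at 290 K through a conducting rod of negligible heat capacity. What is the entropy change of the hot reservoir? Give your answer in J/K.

ΔS_hot = -112 J/K

The hot reservoir loses heat Q, so ΔS_hot = −Q/T_H = −49100/440 = -112 J/K.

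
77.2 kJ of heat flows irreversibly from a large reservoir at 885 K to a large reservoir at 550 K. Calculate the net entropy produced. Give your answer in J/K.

ΔS_hot = −Q/T_H = −77200/885 = -87.232 J/K and ΔS_cold = +Q/T_C = 77200/550 = 140.36 J/K.
ΔS_total = -87.232 + 140.36 = 53.1 J/K, positive as the second law requires.

ΔS_total = 53.1 J/K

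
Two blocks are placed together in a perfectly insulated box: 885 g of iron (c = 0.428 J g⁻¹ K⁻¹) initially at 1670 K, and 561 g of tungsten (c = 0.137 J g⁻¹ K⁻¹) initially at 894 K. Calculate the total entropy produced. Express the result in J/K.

ΔS_total = 10.8 J/K

Energy balance: T_f = (m₁c₁T₁ + m₂c₂T₂)/(m₁c₁ + m₂c₂) = 1539.1 K.
ΔS₁ = m₁c₁ ln(T_f/T₁) = 378.78 × ln(1539.1/1670) = -30.92 J/K.
ΔS₂ = m₂c₂ ln(T_f/T₂) = 76.857 × ln(1539.1/894) = 41.75 J/K.
ΔS_total = -30.92 + 41.75 = 10.8 J/K.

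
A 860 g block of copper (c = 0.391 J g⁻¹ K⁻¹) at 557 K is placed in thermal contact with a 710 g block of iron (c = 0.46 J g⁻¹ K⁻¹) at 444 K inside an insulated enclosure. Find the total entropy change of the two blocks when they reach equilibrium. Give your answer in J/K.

Energy balance: T_f = (m₁c₁T₁ + m₂c₂T₂)/(m₁c₁ + m₂c₂) = 501.32 K.
ΔS₁ = m₁c₁ ln(T_f/T₁) = 336.26 × ln(501.32/557) = -35.41 J/K.
ΔS₂ = m₂c₂ ln(T_f/T₂) = 326.6 × ln(501.32/444) = 39.66 J/K.
ΔS_total = -35.41 + 39.66 = 4.25 J/K.

ΔS_total = 4.25 J/K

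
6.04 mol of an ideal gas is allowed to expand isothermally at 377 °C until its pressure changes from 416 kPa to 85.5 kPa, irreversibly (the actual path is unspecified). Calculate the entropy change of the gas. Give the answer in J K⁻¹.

Entropy is a state function, so ΔS_gas depends only on the end states.
For an isothermal ideal gas ΔS_gas = nR ln(P₁/P₂) = 6.04 × 8.314 × ln(416/85.5) = 79.5 J/K.

ΔS_gas = 79.5 J/K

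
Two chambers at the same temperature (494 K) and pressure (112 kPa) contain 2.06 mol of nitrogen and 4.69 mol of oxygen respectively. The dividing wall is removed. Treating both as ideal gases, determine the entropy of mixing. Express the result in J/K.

ΔS_mix = 34.5 J/K

Mole fractions: x_A = 2.06/6.75 = 0.305, x_B = 0.695.
ΔS_mix = −R(n_A ln x_A + n_B ln x_B) = −8.314 × (2.06 ln 0.305 + 4.69 ln 0.695) = 34.5 J/K.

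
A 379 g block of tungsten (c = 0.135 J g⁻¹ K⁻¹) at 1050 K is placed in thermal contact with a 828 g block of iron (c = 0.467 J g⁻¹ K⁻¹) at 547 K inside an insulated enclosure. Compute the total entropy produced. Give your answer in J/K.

Energy balance: T_f = (m₁c₁T₁ + m₂c₂T₂)/(m₁c₁ + m₂c₂) = 605.78 K.
ΔS₁ = m₁c₁ ln(T_f/T₁) = 51.165 × ln(605.78/1050) = -28.14 J/K.
ΔS₂ = m₂c₂ ln(T_f/T₂) = 386.676 × ln(605.78/547) = 39.47 J/K.
ΔS_total = -28.14 + 39.47 = 11.3 J/K.

ΔS_total = 11.3 J/K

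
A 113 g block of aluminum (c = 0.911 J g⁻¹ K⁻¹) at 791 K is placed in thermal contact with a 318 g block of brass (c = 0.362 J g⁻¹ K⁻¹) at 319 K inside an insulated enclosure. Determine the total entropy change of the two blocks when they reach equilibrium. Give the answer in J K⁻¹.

ΔS_total = 22 J/K

Energy balance: T_f = (m₁c₁T₁ + m₂c₂T₂)/(m₁c₁ + m₂c₂) = 541.83 K.
ΔS₁ = m₁c₁ ln(T_f/T₁) = 102.943 × ln(541.83/791) = -38.95 J/K.
ΔS₂ = m₂c₂ ln(T_f/T₂) = 115.116 × ln(541.83/319) = 60.98 J/K.
ΔS_total = -38.95 + 60.98 = 22 J/K.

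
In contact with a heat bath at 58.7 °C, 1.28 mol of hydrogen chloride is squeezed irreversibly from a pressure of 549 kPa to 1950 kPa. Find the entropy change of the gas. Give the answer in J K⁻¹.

Entropy is a state function, so ΔS_gas depends only on the end states.
For an isothermal ideal gas ΔS_gas = nR ln(P₁/P₂) = 1.28 × 8.314 × ln(549/1950) = -13.5 J/K.

ΔS_gas = -13.5 J/K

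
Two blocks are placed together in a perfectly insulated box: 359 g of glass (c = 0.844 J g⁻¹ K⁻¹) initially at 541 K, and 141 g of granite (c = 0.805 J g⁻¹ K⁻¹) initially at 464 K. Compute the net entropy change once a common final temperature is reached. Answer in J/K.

Energy balance: T_f = (m₁c₁T₁ + m₂c₂T₂)/(m₁c₁ + m₂c₂) = 520.02 K.
ΔS₁ = m₁c₁ ln(T_f/T₁) = 302.996 × ln(520.02/541) = -11.99 J/K.
ΔS₂ = m₂c₂ ln(T_f/T₂) = 113.505 × ln(520.02/464) = 12.94 J/K.
ΔS_total = -11.99 + 12.94 = 0.95 J/K.

ΔS_total = 0.95 J/K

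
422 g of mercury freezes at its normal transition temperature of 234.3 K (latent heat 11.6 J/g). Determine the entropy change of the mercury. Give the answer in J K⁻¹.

Heat released by the substance: Q = −mL = −422 × 11.6 = −4895.2 J.
At constant T, ΔS = Q_rev/T = −4895.2 / 234.3 = -20.9 J/K.

ΔS = -20.9 J/K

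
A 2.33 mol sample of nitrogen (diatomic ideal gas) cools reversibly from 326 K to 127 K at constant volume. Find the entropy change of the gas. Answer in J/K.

ΔS = -45.7 J/K

At constant volume, ΔS = nC_V ln(T₂/T₁) with C_V = 5R/2 = 20.79 J mol⁻¹ K⁻¹.
ΔS = 2.33 × 20.79 × ln(127/326) = -45.7 J/K.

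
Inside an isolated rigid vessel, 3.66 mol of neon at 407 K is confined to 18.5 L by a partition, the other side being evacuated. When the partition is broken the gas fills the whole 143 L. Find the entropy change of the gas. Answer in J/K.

ΔS_gas = 62.2 J/K

No heat is exchanged and no work is done, so the ideal-gas temperature stays constant.
Entropy is a state function; using a reversible isothermal path, ΔS_gas = nR ln(V₂/V₁) = 3.66 × 8.314 × ln(143/18.5) = 62.2 J/K.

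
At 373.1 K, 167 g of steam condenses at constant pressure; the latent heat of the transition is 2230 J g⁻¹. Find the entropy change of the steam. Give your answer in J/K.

Heat released by the substance: Q = −mL = −167 × 2230 = −372410 J.
At constant T, ΔS = Q_rev/T = −372410 / 373.1 = -998 J/K.

ΔS = -998 J/K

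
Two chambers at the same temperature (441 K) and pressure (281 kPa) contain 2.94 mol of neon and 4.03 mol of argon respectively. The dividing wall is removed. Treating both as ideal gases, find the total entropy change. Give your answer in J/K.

Mole fractions: x_A = 2.94/6.97 = 0.422, x_B = 0.578.
ΔS_mix = −R(n_A ln x_A + n_B ln x_B) = −8.314 × (2.94 ln 0.422 + 4.03 ln 0.578) = 39.5 J/K.

ΔS_mix = 39.5 J/K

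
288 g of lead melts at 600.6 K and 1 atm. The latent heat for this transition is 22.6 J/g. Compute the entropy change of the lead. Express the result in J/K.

Heat absorbed by the substance: Q = mL = 288 × 22.6 = 6508.8 J.
At constant T, ΔS = Q_rev/T = 6508.8 / 600.6 = 10.8 J/K.

ΔS = 10.8 J/K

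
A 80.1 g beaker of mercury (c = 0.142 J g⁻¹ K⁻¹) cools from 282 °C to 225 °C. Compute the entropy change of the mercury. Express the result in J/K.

ΔS = -1.23 J/K

In kelvin: T₁ = 555.15 K, T₂ = 498.15 K. ΔS = ∫dQ_rev/T = m c ln(T₂/T₁) = 80.1 × 0.142 × ln(498.15/555.15) = -1.23 J/K.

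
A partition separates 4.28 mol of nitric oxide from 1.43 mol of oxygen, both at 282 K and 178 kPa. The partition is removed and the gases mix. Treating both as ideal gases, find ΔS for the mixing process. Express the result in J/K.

ΔS_mix = 26.7 J/K

Mole fractions: x_A = 4.28/5.71 = 0.75, x_B = 0.25.
ΔS_mix = −R(n_A ln x_A + n_B ln x_B) = −8.314 × (4.28 ln 0.75 + 1.43 ln 0.25) = 26.7 J/K.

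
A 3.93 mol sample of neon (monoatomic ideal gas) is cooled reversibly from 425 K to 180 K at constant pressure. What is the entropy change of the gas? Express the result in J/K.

ΔS = -70.2 J/K

At constant pressure, ΔS = nC_p ln(T₂/T₁) with C_p = 5R/2 = 20.79 J mol⁻¹ K⁻¹.
ΔS = 3.93 × 20.79 × ln(180/425) = -70.2 J/K.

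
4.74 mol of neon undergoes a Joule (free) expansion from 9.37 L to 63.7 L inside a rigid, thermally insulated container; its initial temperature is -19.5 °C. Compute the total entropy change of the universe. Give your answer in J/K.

ΔS_universe = 75.5 J/K

For an ideal gas in free expansion Q = 0 and W = 0, so T is unchanged.
Entropy is a state function; using a reversible isothermal path, ΔS_gas = nR ln(V₂/V₁) = 4.74 × 8.314 × ln(63.7/9.37) = 75.5 J/K.
The insulated surroundings exchange no heat, so ΔS_surr = 0 and ΔS_universe = ΔS_gas.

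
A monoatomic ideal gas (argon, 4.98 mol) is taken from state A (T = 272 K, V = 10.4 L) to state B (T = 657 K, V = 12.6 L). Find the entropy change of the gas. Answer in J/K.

ΔS = 62.7 J/K

Entropy is a state function: ΔS = nC_V ln(T₂/T₁) + nR ln(V₂/V₁), with C_V = 3R/2 = 12.47 J mol⁻¹ K⁻¹ for a monoatomic ideal gas.
ΔS = 4.98 × [12.47 × ln(657/272) + 8.314 × ln(12.6/10.4)] = 62.7 J/K.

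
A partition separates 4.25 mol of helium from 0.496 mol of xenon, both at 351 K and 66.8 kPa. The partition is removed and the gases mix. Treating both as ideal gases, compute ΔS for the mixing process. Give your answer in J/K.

Mole fractions: x_A = 4.25/4.75 = 0.895, x_B = 0.105.
ΔS_mix = −R(n_A ln x_A + n_B ln x_B) = −8.314 × (4.25 ln 0.895 + 0.496 ln 0.105) = 13.2 J/K.

ΔS_mix = 13.2 J/K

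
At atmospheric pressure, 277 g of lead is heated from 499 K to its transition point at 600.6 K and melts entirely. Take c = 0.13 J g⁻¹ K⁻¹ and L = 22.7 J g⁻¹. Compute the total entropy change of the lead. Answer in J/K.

ΔS = 17.1 J/K

Warming step: ΔS₁ = m c ln(T_tr/T_i) = 277 × 0.13 × ln(600.6/499) = 6.673 J/K.
Phase change: ΔS₂ = +mL/T_tr = 277 × 22.7 / 600.6 = 10.47 J/K.
ΔS_total = (6.673) + (10.47) = 17.1 J/K.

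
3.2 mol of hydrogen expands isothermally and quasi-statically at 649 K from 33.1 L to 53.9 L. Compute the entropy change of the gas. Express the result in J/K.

For an isothermal ideal gas ΔS_gas = nR ln(V₂/V₁) = 3.2 × 8.314 × ln(53.9/33.1) = 13 J/K.

ΔS_gas = 13 J/K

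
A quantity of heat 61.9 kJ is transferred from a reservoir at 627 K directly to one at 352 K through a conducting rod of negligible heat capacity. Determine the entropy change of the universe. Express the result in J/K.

ΔS_total = 77.1 J/K

ΔS_hot = −Q/T_H = −61900/627 = -98.724 J/K and ΔS_cold = +Q/T_C = 61900/352 = 175.85 J/K.
ΔS_total = -98.724 + 175.85 = 77.1 J/K, positive as the second law requires.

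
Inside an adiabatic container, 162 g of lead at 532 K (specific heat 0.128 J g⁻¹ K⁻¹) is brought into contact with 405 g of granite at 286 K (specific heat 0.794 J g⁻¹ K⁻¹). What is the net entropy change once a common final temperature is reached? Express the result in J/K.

ΔS_total = 4.52 J/K

Energy balance: T_f = (m₁c₁T₁ + m₂c₂T₂)/(m₁c₁ + m₂c₂) = 300.9 K.
ΔS₁ = m₁c₁ ln(T_f/T₁) = 20.736 × ln(300.9/532) = -11.817 J/K.
ΔS₂ = m₂c₂ ln(T_f/T₂) = 321.57 × ln(300.9/286) = 16.333 J/K.
ΔS_total = -11.817 + 16.333 = 4.52 J/K.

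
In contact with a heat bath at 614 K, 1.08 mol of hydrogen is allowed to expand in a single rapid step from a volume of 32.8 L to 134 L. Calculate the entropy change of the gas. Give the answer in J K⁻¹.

ΔS_gas = 12.6 J/K

Entropy is a state function, so ΔS_gas depends only on the end states.
For an isothermal ideal gas ΔS_gas = nR ln(V₂/V₁) = 1.08 × 8.314 × ln(134/32.8) = 12.6 J/K.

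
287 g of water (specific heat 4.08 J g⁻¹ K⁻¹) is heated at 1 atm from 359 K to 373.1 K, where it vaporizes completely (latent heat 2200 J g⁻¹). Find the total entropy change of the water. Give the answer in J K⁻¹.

ΔS = 1740 J/K

Warming step: ΔS₁ = m c ln(T_tr/T_i) = 287 × 4.08 × ln(373.1/359) = 45.11 J/K.
Phase change: ΔS₂ = +mL/T_tr = 287 × 2200 / 373.1 = 1692 J/K.
ΔS_total = (45.11) + (1692) = 1740 J/K.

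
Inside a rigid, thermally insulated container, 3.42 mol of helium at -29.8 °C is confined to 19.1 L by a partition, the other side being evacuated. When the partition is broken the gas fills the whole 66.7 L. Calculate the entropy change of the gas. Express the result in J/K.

ΔS_gas = 35.6 J/K

No heat is exchanged and no work is done, so the ideal-gas temperature stays constant.
Entropy is a state function; using a reversible isothermal path, ΔS_gas = nR ln(V₂/V₁) = 3.42 × 8.314 × ln(66.7/19.1) = 35.6 J/K.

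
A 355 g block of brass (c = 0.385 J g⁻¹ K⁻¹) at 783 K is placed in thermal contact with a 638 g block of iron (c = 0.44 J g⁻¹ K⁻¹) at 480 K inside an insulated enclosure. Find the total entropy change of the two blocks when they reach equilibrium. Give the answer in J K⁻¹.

Energy balance: T_f = (m₁c₁T₁ + m₂c₂T₂)/(m₁c₁ + m₂c₂) = 579.22 K.
ΔS₁ = m₁c₁ ln(T_f/T₁) = 136.675 × ln(579.22/783) = -41.2 J/K.
ΔS₂ = m₂c₂ ln(T_f/T₂) = 280.72 × ln(579.22/480) = 52.74 J/K.
ΔS_total = -41.2 + 52.74 = 11.5 J/K.

ΔS_total = 11.5 J/K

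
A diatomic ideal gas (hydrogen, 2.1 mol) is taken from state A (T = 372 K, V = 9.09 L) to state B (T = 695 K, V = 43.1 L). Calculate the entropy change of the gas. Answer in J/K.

ΔS = 54.5 J/K

Entropy is a state function: ΔS = nC_V ln(T₂/T₁) + nR ln(V₂/V₁), with C_V = 5R/2 = 20.79 J mol⁻¹ K⁻¹ for a diatomic ideal gas.
ΔS = 2.1 × [20.79 × ln(695/372) + 8.314 × ln(43.1/9.09)] = 54.5 J/K.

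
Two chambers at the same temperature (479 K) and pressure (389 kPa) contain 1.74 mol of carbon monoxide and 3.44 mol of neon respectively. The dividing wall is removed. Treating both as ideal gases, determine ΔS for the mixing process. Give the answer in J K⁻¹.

ΔS_mix = 27.5 J/K

Mole fractions: x_A = 1.74/5.18 = 0.336, x_B = 0.664.
ΔS_mix = −R(n_A ln x_A + n_B ln x_B) = −8.314 × (1.74 ln 0.336 + 3.44 ln 0.664) = 27.5 J/K.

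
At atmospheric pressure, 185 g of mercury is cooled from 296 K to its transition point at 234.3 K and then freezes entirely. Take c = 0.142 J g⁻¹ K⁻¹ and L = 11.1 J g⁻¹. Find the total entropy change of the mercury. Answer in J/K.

Cooling step: ΔS₁ = m c ln(T_tr/T_i) = 185 × 0.142 × ln(234.3/296) = -6.141 J/K.
Phase change: ΔS₂ = −mL/T_tr = −185 × 11.1 / 234.3 = -8.764 J/K.
ΔS_total = (-6.141) + (-8.764) = -14.9 J/K.

ΔS = -14.9 J/K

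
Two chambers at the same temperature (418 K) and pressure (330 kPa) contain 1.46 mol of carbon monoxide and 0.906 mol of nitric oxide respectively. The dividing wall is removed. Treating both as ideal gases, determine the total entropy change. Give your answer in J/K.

ΔS_mix = 13.1 J/K

Mole fractions: x_A = 1.46/2.37 = 0.617, x_B = 0.383.
ΔS_mix = −R(n_A ln x_A + n_B ln x_B) = −8.314 × (1.46 ln 0.617 + 0.906 ln 0.383) = 13.1 J/K.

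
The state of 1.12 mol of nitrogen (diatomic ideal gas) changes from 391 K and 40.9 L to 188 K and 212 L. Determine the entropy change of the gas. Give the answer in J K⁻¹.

Entropy is a state function: ΔS = nC_V ln(T₂/T₁) + nR ln(V₂/V₁), with C_V = 5R/2 = 20.79 J mol⁻¹ K⁻¹ for a diatomic ideal gas.
ΔS = 1.12 × [20.79 × ln(188/391) + 8.314 × ln(212/40.9)] = -1.72 J/K.

ΔS = -1.72 J/K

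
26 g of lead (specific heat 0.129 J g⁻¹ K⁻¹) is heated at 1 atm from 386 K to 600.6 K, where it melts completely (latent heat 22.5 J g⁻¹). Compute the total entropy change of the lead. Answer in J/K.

Warming step: ΔS₁ = m c ln(T_tr/T_i) = 26 × 0.129 × ln(600.6/386) = 1.483 J/K.
Phase change: ΔS₂ = +mL/T_tr = 26 × 22.5 / 600.6 = 0.974 J/K.
ΔS_total = (1.483) + (0.974) = 2.46 J/K.

ΔS = 2.46 J/K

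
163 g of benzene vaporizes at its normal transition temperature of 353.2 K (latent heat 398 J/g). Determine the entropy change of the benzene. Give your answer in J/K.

ΔS = 184 J/K

Heat absorbed by the substance: Q = mL = 163 × 398 = 64874 J.
At constant T, ΔS = Q_rev/T = 64874 / 353.2 = 184 J/K.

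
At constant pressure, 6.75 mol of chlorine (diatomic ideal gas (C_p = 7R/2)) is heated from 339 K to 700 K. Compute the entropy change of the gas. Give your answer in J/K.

At constant pressure, ΔS = nC_p ln(T₂/T₁) with C_p = 7R/2 = 29.1 J mol⁻¹ K⁻¹.
ΔS = 6.75 × 29.1 × ln(700/339) = 142 J/K.

ΔS = 142 J/K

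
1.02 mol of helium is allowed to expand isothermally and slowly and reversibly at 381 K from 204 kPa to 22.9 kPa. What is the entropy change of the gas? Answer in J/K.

For an isothermal ideal gas ΔS_gas = nR ln(P₁/P₂) = 1.02 × 8.314 × ln(204/22.9) = 18.5 J/K.

ΔS_gas = 18.5 J/K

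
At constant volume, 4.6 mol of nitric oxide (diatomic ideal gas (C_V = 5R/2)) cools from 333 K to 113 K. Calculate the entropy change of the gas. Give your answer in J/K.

ΔS = -103 J/K

At constant volume, ΔS = nC_V ln(T₂/T₁) with C_V = 5R/2 = 20.79 J mol⁻¹ K⁻¹.
ΔS = 4.6 × 20.79 × ln(113/333) = -103 J/K.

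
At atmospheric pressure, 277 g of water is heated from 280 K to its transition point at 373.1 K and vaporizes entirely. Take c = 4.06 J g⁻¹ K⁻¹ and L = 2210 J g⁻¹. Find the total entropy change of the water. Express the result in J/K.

ΔS = 1960 J/K

Warming step: ΔS₁ = m c ln(T_tr/T_i) = 277 × 4.06 × ln(373.1/280) = 322.8 J/K.
Phase change: ΔS₂ = +mL/T_tr = 277 × 2210 / 373.1 = 1641 J/K.
ΔS_total = (322.8) + (1641) = 1960 J/K.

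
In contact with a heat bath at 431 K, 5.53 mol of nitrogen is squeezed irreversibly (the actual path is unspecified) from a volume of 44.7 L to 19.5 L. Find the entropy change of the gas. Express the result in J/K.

Entropy is a state function, so ΔS_gas depends only on the end states.
For an isothermal ideal gas ΔS_gas = nR ln(V₂/V₁) = 5.53 × 8.314 × ln(19.5/44.7) = -38.1 J/K.

ΔS_gas = -38.1 J/K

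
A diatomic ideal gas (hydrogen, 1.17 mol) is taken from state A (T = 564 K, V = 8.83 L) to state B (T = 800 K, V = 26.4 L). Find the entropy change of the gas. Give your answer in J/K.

Entropy is a state function: ΔS = nC_V ln(T₂/T₁) + nR ln(V₂/V₁), with C_V = 5R/2 = 20.79 J mol⁻¹ K⁻¹ for a diatomic ideal gas.
ΔS = 1.17 × [20.79 × ln(800/564) + 8.314 × ln(26.4/8.83)] = 19.2 J/K.

ΔS = 19.2 J/K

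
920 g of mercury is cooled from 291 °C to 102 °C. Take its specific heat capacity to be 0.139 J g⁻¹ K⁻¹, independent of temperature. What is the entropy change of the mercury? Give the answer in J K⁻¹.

In kelvin: T₁ = 564.15 K, T₂ = 375.15 K. ΔS = ∫dQ_rev/T = m c ln(T₂/T₁) = 920 × 0.139 × ln(375.15/564.15) = -52.2 J/K.

ΔS = -52.2 J/K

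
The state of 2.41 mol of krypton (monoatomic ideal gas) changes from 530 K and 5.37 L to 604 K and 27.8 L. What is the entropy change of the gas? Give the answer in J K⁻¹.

ΔS = 36.9 J/K

Entropy is a state function: ΔS = nC_V ln(T₂/T₁) + nR ln(V₂/V₁), with C_V = 3R/2 = 12.47 J mol⁻¹ K⁻¹ for a monoatomic ideal gas.
ΔS = 2.41 × [12.47 × ln(604/530) + 8.314 × ln(27.8/5.37)] = 36.9 J/K.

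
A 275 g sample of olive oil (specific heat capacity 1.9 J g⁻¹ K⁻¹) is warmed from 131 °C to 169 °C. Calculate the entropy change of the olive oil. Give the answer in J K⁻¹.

In kelvin: T₁ = 404.15 K, T₂ = 442.15 K. ΔS = ∫dQ_rev/T = m c ln(T₂/T₁) = 275 × 1.9 × ln(442.15/404.15) = 47 J/K.

ΔS = 47 J/K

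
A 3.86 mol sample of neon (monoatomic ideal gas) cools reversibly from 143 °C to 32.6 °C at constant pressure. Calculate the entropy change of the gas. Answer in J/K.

In kelvin: T₁ = 416.15 K, T₂ = 305.75 K. At constant pressure, ΔS = nC_p ln(T₂/T₁) with C_p = 5R/2 = 20.79 J mol⁻¹ K⁻¹.
ΔS = 3.86 × 20.79 × ln(305.75/416.15) = -24.7 J/K.

ΔS = -24.7 J/K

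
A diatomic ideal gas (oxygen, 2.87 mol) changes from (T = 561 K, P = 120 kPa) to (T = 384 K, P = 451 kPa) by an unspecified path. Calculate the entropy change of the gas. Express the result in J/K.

ΔS = nC_p ln(T₂/T₁) − nR ln(P₂/P₁), with C_p = 7R/2 = 29.1 J mol⁻¹ K⁻¹ for a diatomic ideal gas.
ΔS = 2.87 × [29.1 × ln(384/561) − 8.314 × ln(451/120)] = -63.3 J/K.

ΔS = -63.3 J/K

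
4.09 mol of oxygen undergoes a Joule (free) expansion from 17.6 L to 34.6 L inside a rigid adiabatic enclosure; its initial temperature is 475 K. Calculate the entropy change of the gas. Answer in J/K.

For an ideal gas in free expansion Q = 0 and W = 0, so T is unchanged.
Entropy is a state function; using a reversible isothermal path, ΔS_gas = nR ln(V₂/V₁) = 4.09 × 8.314 × ln(34.6/17.6) = 23 J/K.

ΔS_gas = 23 J/K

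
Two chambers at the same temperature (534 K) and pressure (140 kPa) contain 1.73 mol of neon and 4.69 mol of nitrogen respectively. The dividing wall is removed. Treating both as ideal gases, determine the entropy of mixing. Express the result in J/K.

Mole fractions: x_A = 1.73/6.42 = 0.269, x_B = 0.731.
ΔS_mix = −R(n_A ln x_A + n_B ln x_B) = −8.314 × (1.73 ln 0.269 + 4.69 ln 0.731) = 31.1 J/K.

ΔS_mix = 31.1 J/K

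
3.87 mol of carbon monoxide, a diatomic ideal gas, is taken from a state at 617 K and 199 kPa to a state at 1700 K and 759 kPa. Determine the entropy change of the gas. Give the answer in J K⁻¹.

ΔS = 71.1 J/K

ΔS = nC_p ln(T₂/T₁) − nR ln(P₂/P₁), with C_p = 7R/2 = 29.1 J mol⁻¹ K⁻¹ for a diatomic ideal gas.
ΔS = 3.87 × [29.1 × ln(1700/617) − 8.314 × ln(759/199)] = 71.1 J/K.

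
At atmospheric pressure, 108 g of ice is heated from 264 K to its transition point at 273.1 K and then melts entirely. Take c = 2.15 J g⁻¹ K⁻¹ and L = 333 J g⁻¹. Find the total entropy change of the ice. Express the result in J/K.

Warming step: ΔS₁ = m c ln(T_tr/T_i) = 108 × 2.15 × ln(273.1/264) = 7.869 J/K.
Phase change: ΔS₂ = +mL/T_tr = 108 × 333 / 273.1 = 131.7 J/K.
ΔS_total = (7.869) + (131.7) = 140 J/K.

ΔS = 140 J/K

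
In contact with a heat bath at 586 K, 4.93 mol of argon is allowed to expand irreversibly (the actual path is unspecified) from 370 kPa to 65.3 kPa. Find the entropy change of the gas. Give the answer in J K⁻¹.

ΔS_gas = 71.1 J/K

Entropy is a state function, so ΔS_gas depends only on the end states.
For an isothermal ideal gas ΔS_gas = nR ln(P₁/P₂) = 4.93 × 8.314 × ln(370/65.3) = 71.1 J/K.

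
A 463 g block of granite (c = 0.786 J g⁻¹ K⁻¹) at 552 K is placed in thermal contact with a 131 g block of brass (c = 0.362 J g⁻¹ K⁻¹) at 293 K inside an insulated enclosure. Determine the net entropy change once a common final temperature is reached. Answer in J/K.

Energy balance: T_f = (m₁c₁T₁ + m₂c₂T₂)/(m₁c₁ + m₂c₂) = 522.14 K.
ΔS₁ = m₁c₁ ln(T_f/T₁) = 363.918 × ln(522.14/552) = -20.24 J/K.
ΔS₂ = m₂c₂ ln(T_f/T₂) = 47.422 × ln(522.14/293) = 27.4 J/K.
ΔS_total = -20.24 + 27.4 = 7.16 J/K.

ΔS_total = 7.16 J/K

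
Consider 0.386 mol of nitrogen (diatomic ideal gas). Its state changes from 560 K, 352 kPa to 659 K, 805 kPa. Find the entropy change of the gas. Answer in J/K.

ΔS = nC_p ln(T₂/T₁) − nR ln(P₂/P₁), with C_p = 7R/2 = 29.1 J mol⁻¹ K⁻¹ for a diatomic ideal gas.
ΔS = 0.386 × [29.1 × ln(659/560) − 8.314 × ln(805/352)] = -0.826 J/K.

ΔS = -0.826 J/K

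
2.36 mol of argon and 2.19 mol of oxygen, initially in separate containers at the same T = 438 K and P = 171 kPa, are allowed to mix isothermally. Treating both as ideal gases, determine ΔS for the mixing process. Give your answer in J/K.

ΔS_mix = 26.2 J/K

Mole fractions: x_A = 2.36/4.55 = 0.519, x_B = 0.481.
ΔS_mix = −R(n_A ln x_A + n_B ln x_B) = −8.314 × (2.36 ln 0.519 + 2.19 ln 0.481) = 26.2 J/K.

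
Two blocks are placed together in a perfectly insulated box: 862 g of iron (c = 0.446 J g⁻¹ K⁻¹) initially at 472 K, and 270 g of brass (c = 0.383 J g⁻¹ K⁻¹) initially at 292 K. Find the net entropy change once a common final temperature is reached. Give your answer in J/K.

Energy balance: T_f = (m₁c₁T₁ + m₂c₂T₂)/(m₁c₁ + m₂c₂) = 433.85 K.
ΔS₁ = m₁c₁ ln(T_f/T₁) = 384.452 × ln(433.85/472) = -32.405 J/K.
ΔS₂ = m₂c₂ ln(T_f/T₂) = 103.41 × ln(433.85/292) = 40.944 J/K.
ΔS_total = -32.405 + 40.944 = 8.54 J/K.

ΔS_total = 8.54 J/K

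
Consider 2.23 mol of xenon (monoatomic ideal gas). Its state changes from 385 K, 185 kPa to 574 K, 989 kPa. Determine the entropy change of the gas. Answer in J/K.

ΔS = -12.6 J/K

ΔS = nC_p ln(T₂/T₁) − nR ln(P₂/P₁), with C_p = 5R/2 = 20.79 J mol⁻¹ K⁻¹ for a monoatomic ideal gas.
ΔS = 2.23 × [20.79 × ln(574/385) − 8.314 × ln(989/185)] = -12.6 J/K.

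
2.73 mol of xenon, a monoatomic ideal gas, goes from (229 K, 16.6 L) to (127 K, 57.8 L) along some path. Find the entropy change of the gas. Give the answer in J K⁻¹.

ΔS = 8.25 J/K

Entropy is a state function: ΔS = nC_V ln(T₂/T₁) + nR ln(V₂/V₁), with C_V = 3R/2 = 12.47 J mol⁻¹ K⁻¹ for a monoatomic ideal gas.
ΔS = 2.73 × [12.47 × ln(127/229) + 8.314 × ln(57.8/16.6)] = 8.25 J/K.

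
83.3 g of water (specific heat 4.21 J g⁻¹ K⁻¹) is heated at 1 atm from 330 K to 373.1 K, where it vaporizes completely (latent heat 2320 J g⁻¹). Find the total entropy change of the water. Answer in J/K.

ΔS = 561 J/K

Warming step: ΔS₁ = m c ln(T_tr/T_i) = 83.3 × 4.21 × ln(373.1/330) = 43.05 J/K.
Phase change: ΔS₂ = +mL/T_tr = 83.3 × 2320 / 373.1 = 518 J/K.
ΔS_total = (43.05) + (518) = 561 J/K.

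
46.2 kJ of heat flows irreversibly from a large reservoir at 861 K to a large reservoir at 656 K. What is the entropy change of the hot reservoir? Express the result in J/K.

The hot reservoir loses heat Q, so ΔS_hot = −Q/T_H = −46200/861 = -53.7 J/K.

ΔS_hot = -53.7 J/K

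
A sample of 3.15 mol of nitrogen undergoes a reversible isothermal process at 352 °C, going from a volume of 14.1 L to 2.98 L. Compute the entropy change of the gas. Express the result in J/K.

For an isothermal ideal gas ΔS_gas = nR ln(V₂/V₁) = 3.15 × 8.314 × ln(2.98/14.1) = -40.7 J/K.

ΔS_gas = -40.7 J/K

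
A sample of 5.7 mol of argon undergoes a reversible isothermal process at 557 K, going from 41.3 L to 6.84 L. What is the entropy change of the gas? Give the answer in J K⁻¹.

For an isothermal ideal gas ΔS_gas = nR ln(V₂/V₁) = 5.7 × 8.314 × ln(6.84/41.3) = -85.2 J/K.

ΔS_gas = -85.2 J/K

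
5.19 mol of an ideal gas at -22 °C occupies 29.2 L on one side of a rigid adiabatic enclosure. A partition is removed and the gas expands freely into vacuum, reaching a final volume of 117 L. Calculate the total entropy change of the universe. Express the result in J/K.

No heat is exchanged and no work is done, so the ideal-gas temperature stays constant.
Entropy is a state function; using a reversible isothermal path, ΔS_gas = nR ln(V₂/V₁) = 5.19 × 8.314 × ln(117/29.2) = 59.9 J/K.
The insulated surroundings exchange no heat, so ΔS_surr = 0 and ΔS_universe = ΔS_gas.

ΔS_universe = 59.9 J/K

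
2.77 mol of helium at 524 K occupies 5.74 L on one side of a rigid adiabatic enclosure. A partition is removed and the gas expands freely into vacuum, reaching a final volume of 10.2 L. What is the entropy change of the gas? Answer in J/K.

For an ideal gas in free expansion Q = 0 and W = 0, so T is unchanged.
Entropy is a state function; using a reversible isothermal path, ΔS_gas = nR ln(V₂/V₁) = 2.77 × 8.314 × ln(10.2/5.74) = 13.2 J/K.

ΔS_gas = 13.2 J/K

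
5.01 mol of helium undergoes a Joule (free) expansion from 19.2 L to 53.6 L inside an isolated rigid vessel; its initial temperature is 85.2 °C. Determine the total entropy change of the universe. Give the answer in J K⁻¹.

No heat is exchanged and no work is done, so the ideal-gas temperature stays constant.
Entropy is a state function; using a reversible isothermal path, ΔS_gas = nR ln(V₂/V₁) = 5.01 × 8.314 × ln(53.6/19.2) = 42.8 J/K.
The insulated surroundings exchange no heat, so ΔS_surr = 0 and ΔS_universe = ΔS_gas.

ΔS_universe = 42.8 J/K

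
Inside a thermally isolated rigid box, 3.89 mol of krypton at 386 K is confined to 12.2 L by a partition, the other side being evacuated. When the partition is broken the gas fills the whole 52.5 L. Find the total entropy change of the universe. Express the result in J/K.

No heat is exchanged and no work is done, so the ideal-gas temperature stays constant.
Entropy is a state function; using a reversible isothermal path, ΔS_gas = nR ln(V₂/V₁) = 3.89 × 8.314 × ln(52.5/12.2) = 47.2 J/K.
The insulated surroundings exchange no heat, so ΔS_surr = 0 and ΔS_universe = ΔS_gas.

ΔS_universe = 47.2 J/K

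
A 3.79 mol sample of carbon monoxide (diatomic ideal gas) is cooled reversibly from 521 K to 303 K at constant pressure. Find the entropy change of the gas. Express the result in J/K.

At constant pressure, ΔS = nC_p ln(T₂/T₁) with C_p = 7R/2 = 29.1 J mol⁻¹ K⁻¹.
ΔS = 3.79 × 29.1 × ln(303/521) = -59.8 J/K.

ΔS = -59.8 J/K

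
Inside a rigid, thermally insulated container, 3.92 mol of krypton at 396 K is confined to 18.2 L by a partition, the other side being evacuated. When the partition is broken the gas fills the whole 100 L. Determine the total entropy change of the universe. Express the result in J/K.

ΔS_universe = 55.5 J/K

For an ideal gas in free expansion Q = 0 and W = 0, so T is unchanged.
Entropy is a state function; using a reversible isothermal path, ΔS_gas = nR ln(V₂/V₁) = 3.92 × 8.314 × ln(100/18.2) = 55.5 J/K.
The insulated surroundings exchange no heat, so ΔS_surr = 0 and ΔS_universe = ΔS_gas.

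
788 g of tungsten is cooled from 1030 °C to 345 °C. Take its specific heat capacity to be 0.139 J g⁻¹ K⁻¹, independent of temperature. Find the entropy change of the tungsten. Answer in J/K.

ΔS = -81.7 J/K

In kelvin: T₁ = 1303.15 K, T₂ = 618.15 K. ΔS = ∫dQ_rev/T = m c ln(T₂/T₁) = 788 × 0.139 × ln(618.15/1303.15) = -81.7 J/K.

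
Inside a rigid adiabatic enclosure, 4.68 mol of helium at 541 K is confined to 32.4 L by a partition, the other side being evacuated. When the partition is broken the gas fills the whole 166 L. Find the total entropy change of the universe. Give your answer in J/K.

ΔS_universe = 63.6 J/K

For an ideal gas in free expansion Q = 0 and W = 0, so T is unchanged.
Entropy is a state function; using a reversible isothermal path, ΔS_gas = nR ln(V₂/V₁) = 4.68 × 8.314 × ln(166/32.4) = 63.6 J/K.
The insulated surroundings exchange no heat, so ΔS_surr = 0 and ΔS_universe = ΔS_gas.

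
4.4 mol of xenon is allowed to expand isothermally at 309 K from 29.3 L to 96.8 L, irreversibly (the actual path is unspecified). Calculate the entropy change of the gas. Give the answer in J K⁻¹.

Entropy is a state function, so ΔS_gas depends only on the end states.
For an isothermal ideal gas ΔS_gas = nR ln(V₂/V₁) = 4.4 × 8.314 × ln(96.8/29.3) = 43.7 J/K.

ΔS_gas = 43.7 J/K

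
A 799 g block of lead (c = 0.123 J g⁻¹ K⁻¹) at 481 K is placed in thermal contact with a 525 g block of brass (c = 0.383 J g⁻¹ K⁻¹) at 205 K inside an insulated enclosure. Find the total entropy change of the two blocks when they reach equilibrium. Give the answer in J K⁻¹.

ΔS_total = 25.8 J/K

Energy balance: T_f = (m₁c₁T₁ + m₂c₂T₂)/(m₁c₁ + m₂c₂) = 295.61 K.
ΔS₁ = m₁c₁ ln(T_f/T₁) = 98.277 × ln(295.61/481) = -47.84 J/K.
ΔS₂ = m₂c₂ ln(T_f/T₂) = 201.075 × ln(295.61/205) = 73.6 J/K.
ΔS_total = -47.84 + 73.6 = 25.8 J/K.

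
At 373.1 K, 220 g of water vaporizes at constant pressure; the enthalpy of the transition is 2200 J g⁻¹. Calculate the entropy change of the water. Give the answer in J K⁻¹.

ΔS = 1300 J/K

Heat absorbed by the substance: Q = mL = 220 × 2200 = 484000 J.
At constant T, ΔS = Q_rev/T = 484000 / 373.1 = 1300 J/K.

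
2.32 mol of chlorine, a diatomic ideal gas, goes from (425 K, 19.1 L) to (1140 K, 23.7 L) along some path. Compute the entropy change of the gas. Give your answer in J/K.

ΔS = 51.7 J/K

Entropy is a state function: ΔS = nC_V ln(T₂/T₁) + nR ln(V₂/V₁), with C_V = 5R/2 = 20.79 J mol⁻¹ K⁻¹ for a diatomic ideal gas.
ΔS = 2.32 × [20.79 × ln(1140/425) + 8.314 × ln(23.7/19.1)] = 51.7 J/K.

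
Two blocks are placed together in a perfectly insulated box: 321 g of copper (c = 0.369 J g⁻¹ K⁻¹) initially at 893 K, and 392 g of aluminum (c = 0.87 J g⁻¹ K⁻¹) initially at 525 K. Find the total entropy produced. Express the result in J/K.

Energy balance: T_f = (m₁c₁T₁ + m₂c₂T₂)/(m₁c₁ + m₂c₂) = 619.86 K.
ΔS₁ = m₁c₁ ln(T_f/T₁) = 118.449 × ln(619.86/893) = -43.24 J/K.
ΔS₂ = m₂c₂ ln(T_f/T₂) = 341.04 × ln(619.86/525) = 56.65 J/K.
ΔS_total = -43.24 + 56.65 = 13.4 J/K.

ΔS_total = 13.4 J/K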